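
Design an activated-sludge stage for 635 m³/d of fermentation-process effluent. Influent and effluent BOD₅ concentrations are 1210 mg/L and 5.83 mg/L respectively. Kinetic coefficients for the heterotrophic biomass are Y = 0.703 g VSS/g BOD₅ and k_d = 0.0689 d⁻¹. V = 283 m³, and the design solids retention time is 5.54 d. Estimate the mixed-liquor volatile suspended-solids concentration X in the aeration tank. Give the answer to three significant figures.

From V·X·(1 + k_d·θ_c) = Y·Q·(S₀ − S)·θ_c: X = 0.703 × 635 × (1210 − 5.83) × 5.54 / [283 × (1 + 0.0689 × 5.54)] = 7616 mg/L.

X ≈ 7620 mg/L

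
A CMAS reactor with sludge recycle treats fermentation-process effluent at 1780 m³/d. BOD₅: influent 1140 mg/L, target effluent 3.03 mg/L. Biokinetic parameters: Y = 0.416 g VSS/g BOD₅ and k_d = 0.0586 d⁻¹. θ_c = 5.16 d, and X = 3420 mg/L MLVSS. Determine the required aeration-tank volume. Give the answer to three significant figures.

Rearranging the biomass balance for a CMAS with decay, V = Y·Q·ΔS·θ_c / [X·(1+k_d θ_c)] = 0.416 × 1780 × (1140 − 3.03) × 5.16 / [3420 × (1 + 0.0586 × 5.16)] = 4.34×10^6 / 4454 = 975.3 m³.

V ≈ 975 m³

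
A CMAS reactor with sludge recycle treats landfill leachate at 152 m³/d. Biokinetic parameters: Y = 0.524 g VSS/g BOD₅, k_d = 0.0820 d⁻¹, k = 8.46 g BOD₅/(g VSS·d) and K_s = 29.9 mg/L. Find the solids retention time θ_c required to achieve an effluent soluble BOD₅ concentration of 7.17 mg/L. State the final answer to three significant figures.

At the target effluent, Y k S/(K_s+S) = 0.524×8.46×7.17/37.07 = 0.8574 d⁻¹.
Then 1/θ_c = μ − k_d = 0.8574 − 0.0820 = 0.7754 d⁻¹, giving θ_c = 1.290 d.

θ_c ≈ 1.29 d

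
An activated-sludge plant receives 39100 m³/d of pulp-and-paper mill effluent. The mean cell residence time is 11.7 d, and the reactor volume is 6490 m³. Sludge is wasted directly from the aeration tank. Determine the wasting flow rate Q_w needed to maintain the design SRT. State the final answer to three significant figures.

Q_w ≈ 555 m³/d

Wasting from the aeration tank: Q_w = V / θ_c = 6490 / 11.7 = 554.7 m³/d.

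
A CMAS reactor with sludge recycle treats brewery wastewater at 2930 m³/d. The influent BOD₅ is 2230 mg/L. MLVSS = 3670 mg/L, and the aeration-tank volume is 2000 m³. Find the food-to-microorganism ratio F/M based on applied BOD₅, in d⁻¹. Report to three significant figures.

F/M ≈ 0.890 d⁻¹

Food-to-microorganism ratio F/M = Q S₀ / (V X) = 2930 × 2230 / (2000 × 3670) = 0.8902 d⁻¹.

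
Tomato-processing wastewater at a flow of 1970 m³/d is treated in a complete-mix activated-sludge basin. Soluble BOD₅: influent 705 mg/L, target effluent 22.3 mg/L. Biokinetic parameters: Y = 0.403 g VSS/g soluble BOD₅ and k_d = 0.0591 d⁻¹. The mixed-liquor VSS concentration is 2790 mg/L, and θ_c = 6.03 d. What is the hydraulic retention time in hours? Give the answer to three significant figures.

Rearranging the biomass balance for a CMAS with decay, V = Y·Q·ΔS·θ_c / [X·(1+k_d θ_c)] = 0.403 × 1970 × (705 − 22.3) × 6.03 / [2790 × (1 + 0.0591 × 6.03)] = 3.27×10^6 / 3784 = 863.6 m³.
HRT = V/Q = 863.6 m³ / 1970 m³·d⁻¹ = 0.4384 d × 24 = 10.52 h.

τ ≈ 10.5 h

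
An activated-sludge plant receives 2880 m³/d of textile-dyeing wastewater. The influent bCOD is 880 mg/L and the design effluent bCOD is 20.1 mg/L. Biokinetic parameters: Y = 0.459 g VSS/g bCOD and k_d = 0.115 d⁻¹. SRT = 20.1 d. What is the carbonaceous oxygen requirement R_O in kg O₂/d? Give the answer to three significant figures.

The observed yield is Y_obs = Y/(1 + k_d·θ_c) = 0.459 / (1 + 0.115 × 20.1) = 0.459 / 3.312 = 0.1386 g VSS per g bCOD removed.
Mass of bCOD removed per day: Q(S₀ − S) = 2880 × 859.9 g/m³ = 2477 kg/d.
Net sludge production P_X = 0.1386 × 2477 = 343.3 kg VSS/d.
Carbonaceous O₂ demand = substrate oxidised − cell-mass equivalent = 2477 − 1.42 × 343.3 = 1989 kg O₂/d.

R_O ≈ 1990 kg O₂/d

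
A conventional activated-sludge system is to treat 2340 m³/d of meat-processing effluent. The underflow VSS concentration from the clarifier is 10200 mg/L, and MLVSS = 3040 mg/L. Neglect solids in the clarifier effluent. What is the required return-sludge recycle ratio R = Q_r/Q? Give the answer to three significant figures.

Solids balance on the clarifier gives (1+R)X = R·X_r, so R = X/(X_r − X) = 3040 / (10200 − 3040) = 0.4246.

R ≈ 0.425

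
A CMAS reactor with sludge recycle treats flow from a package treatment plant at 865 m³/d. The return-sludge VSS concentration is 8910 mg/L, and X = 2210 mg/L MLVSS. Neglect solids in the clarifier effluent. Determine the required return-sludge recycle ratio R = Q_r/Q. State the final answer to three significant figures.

R ≈ 0.330

R = Q_r/Q = X/(X_r − X) = 2210 / (8910 − 2210) = 0.3299.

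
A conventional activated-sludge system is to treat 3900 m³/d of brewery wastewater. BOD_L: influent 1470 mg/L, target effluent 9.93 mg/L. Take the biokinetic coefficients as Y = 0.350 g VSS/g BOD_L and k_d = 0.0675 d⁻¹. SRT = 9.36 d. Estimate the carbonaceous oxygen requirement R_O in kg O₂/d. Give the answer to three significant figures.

Y_obs = Y / (1 + k_d θ_c) = 0.350 / (1 + 0.0675 × 9.36) = 0.350 / 1.632 = 0.2145.
Substrate removed = Q·(S₀ − S) = 3900 m³/d × (1470 − 9.93) g/m³ = 5.69×10^6 g/d = 5694 kg/d.
Net sludge production P_X = 0.2145 × 5694 = 1221 kg VSS/d.
Carbonaceous O₂ demand = substrate oxidised − cell-mass equivalent = 5694 − 1.42 × 1221 = 3960 kg O₂/d.

R_O ≈ 3960 kg O₂/d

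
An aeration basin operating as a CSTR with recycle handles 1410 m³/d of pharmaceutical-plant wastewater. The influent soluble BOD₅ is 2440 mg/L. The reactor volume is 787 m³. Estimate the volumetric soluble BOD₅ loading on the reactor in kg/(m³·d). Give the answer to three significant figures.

L_v ≈ 4.37 kg soluble BOD₅/(m³·d)

Applied soluble BOD₅ load per unit volume = Q·S₀/V = (1410 × 2440/1000)/787.0 = 4.372 kg soluble BOD₅·m⁻³·d⁻¹.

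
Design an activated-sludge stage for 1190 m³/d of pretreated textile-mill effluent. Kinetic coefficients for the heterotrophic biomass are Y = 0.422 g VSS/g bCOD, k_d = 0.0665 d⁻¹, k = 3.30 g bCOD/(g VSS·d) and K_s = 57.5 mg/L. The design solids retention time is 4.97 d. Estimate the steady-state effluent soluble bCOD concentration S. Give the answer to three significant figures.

S ≈ 13.7 mg/L

For a completely mixed reactor with recycle the Lawrence–McCarty relation gives S = K_s·(1 + k_d·θ_c) / [θ_c·(Y·k − k_d) − 1] = 57.5 × (1 + 0.0665 × 4.97) / [4.97 × (0.422 × 3.30 − 0.0665) − 1] = 76.50 / 5.591 = 13.68 mg/L.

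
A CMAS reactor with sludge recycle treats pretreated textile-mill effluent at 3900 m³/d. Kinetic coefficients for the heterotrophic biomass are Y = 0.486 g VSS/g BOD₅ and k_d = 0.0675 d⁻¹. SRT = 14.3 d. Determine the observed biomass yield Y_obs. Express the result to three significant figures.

Observed yield with endogenous decay: Y_obs = Y / (1 + k_d·θ_c) = 0.486 / (1 + 0.0675 × 14.3) = 0.486 / 1.965 = 0.2473 g VSS/g BOD₅.

Y_obs ≈ 0.247 g VSS/g BOD₅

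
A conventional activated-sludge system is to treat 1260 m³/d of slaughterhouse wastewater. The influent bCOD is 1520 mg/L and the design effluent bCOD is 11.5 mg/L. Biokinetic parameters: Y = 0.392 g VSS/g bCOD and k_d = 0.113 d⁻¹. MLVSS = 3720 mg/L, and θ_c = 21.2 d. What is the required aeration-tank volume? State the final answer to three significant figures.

Rearranging the biomass balance for a CMAS with decay, V = Y·Q·ΔS·θ_c / [X·(1+k_d θ_c)] = 0.392 × 1260 × (1520 − 11.5) × 21.2 / [3720 × (1 + 0.113 × 21.2)] = 1.58×10^7 / 12632 = 1250 m³.

V ≈ 1250 m³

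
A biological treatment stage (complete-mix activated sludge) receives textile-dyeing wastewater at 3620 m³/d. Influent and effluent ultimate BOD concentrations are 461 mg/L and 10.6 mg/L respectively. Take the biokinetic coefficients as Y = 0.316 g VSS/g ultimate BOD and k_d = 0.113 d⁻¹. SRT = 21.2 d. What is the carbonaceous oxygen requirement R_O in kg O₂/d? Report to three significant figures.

R_O ≈ 1410 kg O₂/d

The observed yield is Y_obs = Y/(1 + k_d·θ_c) = 0.316 / (1 + 0.113 × 21.2) = 0.316 / 3.396 = 0.09306 g VSS per g ultimate BOD removed.
ΔS = 461 − 10.6 = 450.4 mg/L, so the substrate removal rate is 3620 × 450.4/1000 = 1630 kg ultimate BOD/d.
Net sludge production P_X = 0.09306 × 1630 = 151.7 kg VSS/d.
R_O = Q·(S₀ − S) − 1.42·P_X = 1630 − 1.42 × 151.7 = 1415 kg O₂/d.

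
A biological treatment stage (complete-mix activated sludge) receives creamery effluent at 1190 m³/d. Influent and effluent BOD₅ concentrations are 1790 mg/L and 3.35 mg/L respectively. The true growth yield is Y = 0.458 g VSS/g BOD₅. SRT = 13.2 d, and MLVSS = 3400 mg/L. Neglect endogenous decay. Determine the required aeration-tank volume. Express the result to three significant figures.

V ≈ 3780 m³

V·X = Y·Q·ΔS·θ_c gives V = 0.458 × 1190 × (1790 − 3.35) × 13.2 / 3400 = 3780 m³.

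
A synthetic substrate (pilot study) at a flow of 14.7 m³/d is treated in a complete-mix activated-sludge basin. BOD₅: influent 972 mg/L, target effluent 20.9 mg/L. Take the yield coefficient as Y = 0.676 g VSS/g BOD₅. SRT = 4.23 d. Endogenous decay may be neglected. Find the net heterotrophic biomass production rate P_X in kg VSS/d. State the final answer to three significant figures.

P_X ≈ 9.45 kg VSS/d

No decay correction is needed, so Y_obs = Y = 0.676.
Q·(S₀ − S) = 14.7 × (972 − 20.9) × 10⁻³ = 13.98 kg/d removed.
Net biomass production P_X = Y_obs × Q·(S₀ − S) = 0.6760 × 13.98 = 9.451 kg VSS/d.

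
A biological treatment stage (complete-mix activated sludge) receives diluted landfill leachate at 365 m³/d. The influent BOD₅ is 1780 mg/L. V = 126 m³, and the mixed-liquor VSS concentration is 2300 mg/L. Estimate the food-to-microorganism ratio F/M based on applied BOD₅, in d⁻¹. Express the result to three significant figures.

F/M ≈ 2.24 d⁻¹

Food-to-microorganism ratio F/M = Q S₀ / (V X) = 365 × 1780 / (126.0 × 2300) = 2.242 d⁻¹.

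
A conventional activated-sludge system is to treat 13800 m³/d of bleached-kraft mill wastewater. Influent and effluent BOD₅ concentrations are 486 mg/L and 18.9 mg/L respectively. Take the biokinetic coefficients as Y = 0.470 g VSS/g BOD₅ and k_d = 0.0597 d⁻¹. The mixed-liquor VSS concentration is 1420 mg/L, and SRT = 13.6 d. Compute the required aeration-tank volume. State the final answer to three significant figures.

V ≈ 16000 m³

Rearranging the biomass balance for a CMAS with decay, V = Y·Q·ΔS·θ_c / [X·(1+k_d θ_c)] = 0.470 × 13800 × (486 − 18.9) × 13.6 / [1420 × (1 + 0.0597 × 13.6)] = 4.12×10^7 / 2573 = 16014 m³.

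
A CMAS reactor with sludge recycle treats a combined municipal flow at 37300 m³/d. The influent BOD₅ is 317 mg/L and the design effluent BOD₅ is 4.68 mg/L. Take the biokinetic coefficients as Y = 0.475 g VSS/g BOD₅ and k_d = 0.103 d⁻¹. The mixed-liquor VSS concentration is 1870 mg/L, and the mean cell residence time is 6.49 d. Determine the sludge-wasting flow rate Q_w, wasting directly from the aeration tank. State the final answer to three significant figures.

Q_w ≈ 1770 m³/d

Steady-state biomass mass balance: V·X·(1 + k_d·θ_c) = Y·Q·(S₀ − S)·θ_c, so V = 0.475 × 37300 × (317 − 4.68) × 6.49 / [1870 × (1 + 0.103 × 6.49)] = 3.59×10^7 / 3120 = 11510 m³.
With mixed-liquor wasting, θ_c = V/Q_w, so Q_w = V/θ_c = 11510/6.49 = 1774 m³/d.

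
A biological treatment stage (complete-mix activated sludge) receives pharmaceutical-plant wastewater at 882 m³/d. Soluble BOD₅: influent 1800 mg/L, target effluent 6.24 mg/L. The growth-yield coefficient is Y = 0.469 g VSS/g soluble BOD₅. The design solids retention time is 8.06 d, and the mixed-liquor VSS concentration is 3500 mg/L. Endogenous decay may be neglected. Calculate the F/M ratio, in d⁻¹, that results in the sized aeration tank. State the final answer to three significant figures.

F/M ≈ 0.265 d⁻¹

With k_d = 0 the design equation reduces to V = Y Q (S₀−S) θ_c / X = 0.469 × 882 × (1800 − 6.24) × 8.06 / 3500 = 1709 m³.
Food-to-microorganism ratio F/M = Q S₀ / (V X) = 882 × 1800 / (1709 × 3500) = 0.2655 d⁻¹.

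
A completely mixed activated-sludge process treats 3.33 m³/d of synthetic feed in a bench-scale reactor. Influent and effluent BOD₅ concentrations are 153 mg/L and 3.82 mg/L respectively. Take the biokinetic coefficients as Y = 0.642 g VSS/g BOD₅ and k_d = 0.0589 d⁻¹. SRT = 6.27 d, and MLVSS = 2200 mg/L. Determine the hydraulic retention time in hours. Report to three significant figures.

From the SRT design equation V = Y Q (S₀−S) θ_c / [X (1 + k_d θ_c)] = 0.642 × 3.33 × (153 − 3.82) × 6.27 / [2200 × (1 + 0.0589 × 6.27)] = 2×10^3 / 3012 = 0.6638 m³.
Hydraulic retention time τ = V/Q = 0.6638 / 3.33 = 0.1993 d = 4.784 h.

τ ≈ 4.78 h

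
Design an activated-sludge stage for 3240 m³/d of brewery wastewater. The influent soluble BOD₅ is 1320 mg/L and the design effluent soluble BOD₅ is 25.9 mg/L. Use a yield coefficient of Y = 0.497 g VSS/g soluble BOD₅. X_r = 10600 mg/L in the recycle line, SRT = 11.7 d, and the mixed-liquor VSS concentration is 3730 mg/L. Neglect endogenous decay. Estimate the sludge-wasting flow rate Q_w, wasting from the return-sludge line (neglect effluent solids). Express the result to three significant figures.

Q_w ≈ 197 m³/d

With k_d = 0 the design equation reduces to V = Y Q (S₀−S) θ_c / X = 0.497 × 3240 × (1320 − 25.9) × 11.7 / 3730 = 6537 m³.
θ_c = V·X/(Q_w·X_r) when wasting from the recycle, so Q_w = V·X/(θ_c·X_r) = 6537 × 3730 / (11.7 × 10600) = 196.6 m³/d.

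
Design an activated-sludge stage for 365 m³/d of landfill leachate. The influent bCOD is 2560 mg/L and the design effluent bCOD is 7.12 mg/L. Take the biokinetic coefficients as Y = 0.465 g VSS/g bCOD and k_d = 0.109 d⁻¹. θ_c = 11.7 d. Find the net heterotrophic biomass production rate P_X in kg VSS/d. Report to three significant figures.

Correct the yield for decay: Y_obs = Y/(1 + k_d θ_c) = 0.465 / (1 + 0.109 × 11.7) = 0.465 / 2.275 = 0.2044.
Substrate removed = Q·(S₀ − S) = 365 m³/d × (2560 − 7.12) g/m³ = 9.32×10^5 g/d = 931.8 kg/d.
So the net sludge growth is P_X = 0.2044 × 931.8 = 190.4 kg VSS/d.

P_X ≈ 190 kg VSS/d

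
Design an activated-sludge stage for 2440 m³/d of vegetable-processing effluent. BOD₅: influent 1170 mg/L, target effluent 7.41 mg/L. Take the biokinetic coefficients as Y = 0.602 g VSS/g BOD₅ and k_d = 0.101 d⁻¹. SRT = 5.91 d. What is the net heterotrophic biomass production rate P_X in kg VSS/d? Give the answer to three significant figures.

Correct the yield for decay: Y_obs = Y/(1 + k_d θ_c) = 0.602 / (1 + 0.101 × 5.91) = 0.602 / 1.597 = 0.3770.
Q·(S₀ − S) = 2440 × (1170 − 7.41) × 10⁻³ = 2837 kg/d removed.
Net biomass production P_X = Y_obs × Q·(S₀ − S) = 0.3770 × 2837 = 1069 kg VSS/d.

P_X ≈ 1070 kg VSS/d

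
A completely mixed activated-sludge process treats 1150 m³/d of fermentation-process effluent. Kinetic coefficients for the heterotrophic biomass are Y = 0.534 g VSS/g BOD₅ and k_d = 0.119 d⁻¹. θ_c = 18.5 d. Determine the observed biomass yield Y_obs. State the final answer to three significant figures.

Observed yield with endogenous decay: Y_obs = Y / (1 + k_d·θ_c) = 0.534 / (1 + 0.119 × 18.5) = 0.534 / 3.201 = 0.1668 g VSS/g BOD₅.

Y_obs ≈ 0.167 g VSS/g BOD₅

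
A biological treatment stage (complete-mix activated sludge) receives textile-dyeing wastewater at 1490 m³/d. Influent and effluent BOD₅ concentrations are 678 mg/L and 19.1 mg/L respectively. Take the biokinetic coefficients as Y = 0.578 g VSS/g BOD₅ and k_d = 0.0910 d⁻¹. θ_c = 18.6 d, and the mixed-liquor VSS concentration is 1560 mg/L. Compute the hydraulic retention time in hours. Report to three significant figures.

τ ≈ 40.5 h

Rearranging the biomass balance for a CMAS with decay, V = Y·Q·ΔS·θ_c / [X·(1+k_d θ_c)] = 0.578 × 1490 × (678 − 19.1) × 18.6 / [1560 × (1 + 0.0910 × 18.6)] = 1.06×10^7 / 4200 = 2513 m³.
Hydraulic retention time τ = V/Q = 2513 / 1490 = 1.686 d = 40.47 h.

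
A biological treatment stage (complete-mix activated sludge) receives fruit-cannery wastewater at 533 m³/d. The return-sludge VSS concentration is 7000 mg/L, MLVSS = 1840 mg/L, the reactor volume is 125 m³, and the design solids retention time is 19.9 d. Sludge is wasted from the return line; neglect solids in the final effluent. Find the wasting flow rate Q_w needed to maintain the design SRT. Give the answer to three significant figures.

Q_w = (V·X)/(θ_c X_r) = 125.0 × 1840 / (19.9 × 7000) = 1.651 m³/d.

Q_w ≈ 1.65 m³/d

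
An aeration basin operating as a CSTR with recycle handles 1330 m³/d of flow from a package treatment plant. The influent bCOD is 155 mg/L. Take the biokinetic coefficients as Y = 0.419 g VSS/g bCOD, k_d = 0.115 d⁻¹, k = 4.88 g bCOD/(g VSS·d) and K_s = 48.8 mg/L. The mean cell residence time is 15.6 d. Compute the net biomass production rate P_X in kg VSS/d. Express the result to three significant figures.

P_X ≈ 30.0 kg VSS/d

For a completely mixed reactor with recycle the Lawrence–McCarty relation gives S = K_s·(1 + k_d·θ_c) / [θ_c·(Y·k − k_d) − 1] = 48.8 × (1 + 0.115 × 15.6) / [15.6 × (0.419 × 4.88 − 0.115) − 1] = 136.3 / 29.10 = 4.685 mg/L.
Observed yield with endogenous decay: Y_obs = Y / (1 + k_d·θ_c) = 0.419 / (1 + 0.115 × 15.6) = 0.419 / 2.794 = 0.1500 g VSS/g bCOD.
ΔS = 155 − 4.68 = 150.3 mg/L, so the substrate removal rate is 1330 × 150.3/1000 = 199.9 kg bCOD/d.
So the net sludge growth is P_X = 0.1500 × 199.9 = 29.98 kg VSS/d.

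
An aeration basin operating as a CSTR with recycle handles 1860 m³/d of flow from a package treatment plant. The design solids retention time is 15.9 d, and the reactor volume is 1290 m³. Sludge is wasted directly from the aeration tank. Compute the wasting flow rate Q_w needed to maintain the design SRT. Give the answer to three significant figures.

With mixed-liquor wasting, θ_c = V/Q_w, so Q_w = V/θ_c = 1290/15.9 = 81.13 m³/d.

Q_w ≈ 81.1 m³/d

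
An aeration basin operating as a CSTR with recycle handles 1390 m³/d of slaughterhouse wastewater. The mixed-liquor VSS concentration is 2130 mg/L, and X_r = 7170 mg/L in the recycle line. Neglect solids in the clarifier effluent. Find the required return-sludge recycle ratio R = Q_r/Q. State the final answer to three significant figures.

Mass balance around the secondary clarifier (neglecting effluent solids): R = X / (X_r − X) = 2130 / (7170 − 2130) = 0.4226.

R ≈ 0.423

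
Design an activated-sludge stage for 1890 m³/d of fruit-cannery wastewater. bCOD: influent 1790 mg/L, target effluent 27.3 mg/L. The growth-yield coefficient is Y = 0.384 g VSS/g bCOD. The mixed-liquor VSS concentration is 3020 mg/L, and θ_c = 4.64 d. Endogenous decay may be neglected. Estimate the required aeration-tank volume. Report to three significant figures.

V ≈ 1970 m³

V·X = Y·Q·ΔS·θ_c gives V = 0.384 × 1890 × (1790 − 27.3) × 4.64 / 3020 = 1966 m³.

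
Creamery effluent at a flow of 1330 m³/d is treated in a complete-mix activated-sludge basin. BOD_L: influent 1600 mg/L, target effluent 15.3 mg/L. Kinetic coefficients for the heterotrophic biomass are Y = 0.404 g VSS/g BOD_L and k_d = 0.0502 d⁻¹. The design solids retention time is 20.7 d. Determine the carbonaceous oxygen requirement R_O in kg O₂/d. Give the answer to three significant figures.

R_O ≈ 1510 kg O₂/d

Y_obs = Y / (1 + k_d θ_c) = 0.404 / (1 + 0.0502 × 20.7) = 0.404 / 2.039 = 0.1981.
Mass of BOD_L removed per day: Q(S₀ − S) = 1330 × 1585 g/m³ = 2108 kg/d.
Biomass synthesised: P_X = Y_obs × 2108 = 417.6 kg VSS/d.
Carbonaceous O₂ demand = substrate oxidised − cell-mass equivalent = 2108 − 1.42 × 417.6 = 1515 kg O₂/d.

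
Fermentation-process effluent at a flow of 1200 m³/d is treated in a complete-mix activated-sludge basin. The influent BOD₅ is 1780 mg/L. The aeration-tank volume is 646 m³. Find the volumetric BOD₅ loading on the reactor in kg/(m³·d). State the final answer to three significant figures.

L_v ≈ 3.31 kg BOD₅/(m³·d)

Volumetric loading L_v = Q·S₀ / V = 1200 × 1780 g/m³ / 646.0 m³ = 3307 g/(m³·d) = 3.307 kg BOD₅/(m³·d).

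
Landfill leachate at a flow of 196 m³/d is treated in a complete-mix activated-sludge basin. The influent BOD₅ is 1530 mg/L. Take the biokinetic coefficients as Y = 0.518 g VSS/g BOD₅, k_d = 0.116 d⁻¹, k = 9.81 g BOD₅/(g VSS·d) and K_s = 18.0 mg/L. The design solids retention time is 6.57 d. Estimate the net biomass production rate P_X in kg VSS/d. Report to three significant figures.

P_X ≈ 88.1 kg VSS/d

For a completely mixed reactor with recycle the Lawrence–McCarty relation gives S = K_s·(1 + k_d·θ_c) / [θ_c·(Y·k − k_d) − 1] = 18.0 × (1 + 0.116 × 6.57) / [6.57 × (0.518 × 9.81 − 0.116) − 1] = 31.72 / 31.62 = 1.003 mg/L.
Y_obs = Y / (1 + k_d θ_c) = 0.518 / (1 + 0.116 × 6.57) = 0.518 / 1.762 = 0.2940.
Q·(S₀ − S) = 196 × (1530 − 1.00) × 10⁻³ = 299.7 kg/d removed.
P_X = Y_obs · Q(S₀ − S) = 0.2940 × 299.7 = 88.10 kg VSS/d.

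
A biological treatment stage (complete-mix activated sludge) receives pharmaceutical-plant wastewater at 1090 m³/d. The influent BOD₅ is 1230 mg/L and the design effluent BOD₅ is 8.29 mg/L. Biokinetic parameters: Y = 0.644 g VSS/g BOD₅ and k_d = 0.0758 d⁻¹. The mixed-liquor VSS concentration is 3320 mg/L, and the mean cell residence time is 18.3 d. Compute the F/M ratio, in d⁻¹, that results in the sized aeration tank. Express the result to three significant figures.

From the SRT design equation V = Y Q (S₀−S) θ_c / [X (1 + k_d θ_c)] = 0.644 × 1090 × (1230 − 8.29) × 18.3 / [3320 × (1 + 0.0758 × 18.3)] = 1.57×10^7 / 7925 = 1980 m³.
Food-to-microorganism ratio F/M = Q S₀ / (V X) = 1090 × 1230 / (1980 × 3320) = 0.2039 d⁻¹.

F/M ≈ 0.204 d⁻¹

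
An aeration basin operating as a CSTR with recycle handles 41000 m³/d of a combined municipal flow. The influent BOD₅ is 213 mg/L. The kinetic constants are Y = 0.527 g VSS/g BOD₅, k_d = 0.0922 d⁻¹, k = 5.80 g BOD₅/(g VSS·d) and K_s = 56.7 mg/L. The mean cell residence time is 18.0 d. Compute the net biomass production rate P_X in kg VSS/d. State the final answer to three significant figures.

For a completely mixed reactor with recycle the Lawrence–McCarty relation gives S = K_s·(1 + k_d·θ_c) / [θ_c·(Y·k − k_d) − 1] = 56.7 × (1 + 0.0922 × 18.0) / [18.0 × (0.527 × 5.80 − 0.0922) − 1] = 150.8 / 52.36 = 2.880 mg/L.
Y_obs = Y / (1 + k_d θ_c) = 0.527 / (1 + 0.0922 × 18.0) = 0.527 / 2.660 = 0.1982.
Substrate removed = Q·(S₀ − S) = 41000 m³/d × (213 − 2.88) g/m³ = 8.61×10^6 g/d = 8615 kg/d.
P_X = Y_obs · Q(S₀ − S) = 0.1982 × 8615 = 1707 kg VSS/d.

P_X ≈ 1710 kg VSS/d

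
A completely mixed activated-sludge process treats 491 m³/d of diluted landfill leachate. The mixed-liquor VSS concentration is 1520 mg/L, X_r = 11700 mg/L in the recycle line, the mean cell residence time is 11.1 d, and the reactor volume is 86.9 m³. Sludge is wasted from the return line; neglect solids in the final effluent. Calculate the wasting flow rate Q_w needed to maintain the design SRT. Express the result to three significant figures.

Q_w = (V·X)/(θ_c X_r) = 86.90 × 1520 / (11.1 × 11700) = 1.017 m³/d.

Q_w ≈ 1.02 m³/d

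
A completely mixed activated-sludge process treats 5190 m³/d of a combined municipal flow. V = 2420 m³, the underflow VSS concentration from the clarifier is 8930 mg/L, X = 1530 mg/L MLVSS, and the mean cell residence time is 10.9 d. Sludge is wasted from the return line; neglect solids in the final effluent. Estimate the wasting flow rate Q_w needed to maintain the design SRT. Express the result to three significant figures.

Q_w ≈ 38.0 m³/d

Wasting from the return line (neglecting effluent solids): Q_w = V·X / (θ_c·X_r) = 2420 × 1530 / (10.9 × 8930) = 38.04 m³/d.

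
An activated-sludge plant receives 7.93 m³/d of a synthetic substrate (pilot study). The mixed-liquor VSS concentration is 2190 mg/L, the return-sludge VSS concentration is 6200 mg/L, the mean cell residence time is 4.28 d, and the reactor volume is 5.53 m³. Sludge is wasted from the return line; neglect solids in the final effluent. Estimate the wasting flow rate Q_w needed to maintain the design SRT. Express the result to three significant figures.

Q_w ≈ 0.456 m³/d

Q_w = (V·X)/(θ_c X_r) = 5.530 × 2190 / (4.28 × 6200) = 0.4564 m³/d.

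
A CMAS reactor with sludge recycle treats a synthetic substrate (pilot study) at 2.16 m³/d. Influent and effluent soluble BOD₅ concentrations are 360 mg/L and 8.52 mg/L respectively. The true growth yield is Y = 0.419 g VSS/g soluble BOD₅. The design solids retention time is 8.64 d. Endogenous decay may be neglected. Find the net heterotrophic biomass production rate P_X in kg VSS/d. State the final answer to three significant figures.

P_X ≈ 0.318 kg VSS/d

No decay correction is needed, so Y_obs = Y = 0.419.
Mass of soluble BOD₅ removed per day: Q(S₀ − S) = 2.16 × 351.5 g/m³ = 0.7592 kg/d.
Net biomass production P_X = Y_obs × Q·(S₀ − S) = 0.4190 × 0.7592 = 0.3181 kg VSS/d.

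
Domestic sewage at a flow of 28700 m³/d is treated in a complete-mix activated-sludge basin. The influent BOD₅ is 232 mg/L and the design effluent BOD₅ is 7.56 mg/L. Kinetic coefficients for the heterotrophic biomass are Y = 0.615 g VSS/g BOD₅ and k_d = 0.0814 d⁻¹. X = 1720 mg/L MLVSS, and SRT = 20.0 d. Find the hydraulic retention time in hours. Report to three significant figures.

τ ≈ 14.7 h

Steady-state biomass mass balance: V·X·(1 + k_d·θ_c) = Y·Q·(S₀ − S)·θ_c, so V = 0.615 × 28700 × (232 − 7.56) × 20.0 / [1720 × (1 + 0.0814 × 20.0)] = 7.92×10^7 / 4520 = 17528 m³.
Hydraulic retention time τ = V/Q = 17528 / 28700 = 0.6107 d = 14.66 h.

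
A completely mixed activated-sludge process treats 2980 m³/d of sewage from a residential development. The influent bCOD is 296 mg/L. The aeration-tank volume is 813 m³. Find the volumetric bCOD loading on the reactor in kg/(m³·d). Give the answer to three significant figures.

L_v ≈ 1.08 kg bCOD/(m³·d)

Volumetric loading L_v = Q·S₀ / V = 2980 × 296 g/m³ / 813.0 m³ = 1085 g/(m³·d) = 1.085 kg bCOD/(m³·d).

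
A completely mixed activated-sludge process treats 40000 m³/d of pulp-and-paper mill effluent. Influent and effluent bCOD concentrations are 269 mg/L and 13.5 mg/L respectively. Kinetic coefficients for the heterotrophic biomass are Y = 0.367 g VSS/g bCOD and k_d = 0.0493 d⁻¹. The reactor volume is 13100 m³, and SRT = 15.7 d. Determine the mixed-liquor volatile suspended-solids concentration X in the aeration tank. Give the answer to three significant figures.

X = Y·Q·ΔS·θ_c / [V·(1 + k_d θ_c)] = 0.367 × 40000 × (269 − 13.5) × 15.7 / [13100 × (1 + 0.0493 × 15.7)] = 2534 mg/L.

X ≈ 2530 mg/L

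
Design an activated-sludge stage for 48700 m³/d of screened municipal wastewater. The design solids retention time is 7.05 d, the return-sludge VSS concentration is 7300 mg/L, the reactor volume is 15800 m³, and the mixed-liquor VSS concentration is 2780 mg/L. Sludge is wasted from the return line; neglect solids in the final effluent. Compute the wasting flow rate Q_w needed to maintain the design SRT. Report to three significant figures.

Q_w ≈ 853 m³/d

θ_c = V·X/(Q_w·X_r) when wasting from the recycle, so Q_w = V·X/(θ_c·X_r) = 15800 × 2780 / (7.05 × 7300) = 853.5 m³/d.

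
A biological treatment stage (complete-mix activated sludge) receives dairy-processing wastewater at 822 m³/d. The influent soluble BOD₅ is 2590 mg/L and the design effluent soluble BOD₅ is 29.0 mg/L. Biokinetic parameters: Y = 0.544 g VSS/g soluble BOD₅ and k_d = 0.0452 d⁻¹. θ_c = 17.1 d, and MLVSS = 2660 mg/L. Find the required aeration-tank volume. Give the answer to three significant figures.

Steady-state biomass mass balance: V·X·(1 + k_d·θ_c) = Y·Q·(S₀ − S)·θ_c, so V = 0.544 × 822 × (2590 − 29.0) × 17.1 / [2660 × (1 + 0.0452 × 17.1)] = 1.96×10^7 / 4716 = 4152 m³.

V ≈ 4150 m³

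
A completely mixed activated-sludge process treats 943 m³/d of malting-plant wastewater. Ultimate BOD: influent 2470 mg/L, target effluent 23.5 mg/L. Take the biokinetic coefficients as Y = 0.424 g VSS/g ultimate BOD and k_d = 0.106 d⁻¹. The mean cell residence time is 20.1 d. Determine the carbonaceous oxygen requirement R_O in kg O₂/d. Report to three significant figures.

R_O ≈ 1860 kg O₂/d

Observed yield with endogenous decay: Y_obs = Y / (1 + k_d·θ_c) = 0.424 / (1 + 0.106 × 20.1) = 0.424 / 3.131 = 0.1354 g VSS/g ultimate BOD.
Q·(S₀ − S) = 943 × (2470 − 23.5) × 10⁻³ = 2307 kg/d removed.
Biomass synthesised: P_X = Y_obs × 2307 = 312.5 kg VSS/d.
Carbonaceous O₂ demand = substrate oxidised − cell-mass equivalent = 2307 − 1.42 × 312.5 = 1863 kg O₂/d.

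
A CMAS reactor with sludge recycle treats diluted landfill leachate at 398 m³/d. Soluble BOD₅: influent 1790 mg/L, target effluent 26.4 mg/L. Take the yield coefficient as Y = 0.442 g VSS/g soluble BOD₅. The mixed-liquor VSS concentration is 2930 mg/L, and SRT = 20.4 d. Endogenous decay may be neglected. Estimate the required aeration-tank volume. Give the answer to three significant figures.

V ≈ 2160 m³

Biomass mass balance (decay neglected): V·X = Y·Q·(S₀ − S)·θ_c, so V = 0.442 × 398 × (1790 − 26.4) × 20.4 / 2930 = 2160 m³.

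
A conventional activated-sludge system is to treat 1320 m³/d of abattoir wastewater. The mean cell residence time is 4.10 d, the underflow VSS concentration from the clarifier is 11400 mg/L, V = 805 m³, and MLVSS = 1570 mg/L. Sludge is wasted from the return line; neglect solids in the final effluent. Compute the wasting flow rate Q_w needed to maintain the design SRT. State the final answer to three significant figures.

θ_c = V·X/(Q_w·X_r) when wasting from the recycle, so Q_w = V·X/(θ_c·X_r) = 805.0 × 1570 / (4.10 × 11400) = 27.04 m³/d.

Q_w ≈ 27.0 m³/d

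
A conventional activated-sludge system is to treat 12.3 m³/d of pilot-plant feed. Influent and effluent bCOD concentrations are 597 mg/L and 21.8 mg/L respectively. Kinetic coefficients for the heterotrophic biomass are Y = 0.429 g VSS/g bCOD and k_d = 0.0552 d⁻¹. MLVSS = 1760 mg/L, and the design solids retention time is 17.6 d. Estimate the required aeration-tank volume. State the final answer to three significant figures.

V ≈ 15.4 m³

From the SRT design equation V = Y Q (S₀−S) θ_c / [X (1 + k_d θ_c)] = 0.429 × 12.3 × (597 − 21.8) × 17.6 / [1760 × (1 + 0.0552 × 17.6)] = 5.34×10^4 / 3470 = 15.40 m³.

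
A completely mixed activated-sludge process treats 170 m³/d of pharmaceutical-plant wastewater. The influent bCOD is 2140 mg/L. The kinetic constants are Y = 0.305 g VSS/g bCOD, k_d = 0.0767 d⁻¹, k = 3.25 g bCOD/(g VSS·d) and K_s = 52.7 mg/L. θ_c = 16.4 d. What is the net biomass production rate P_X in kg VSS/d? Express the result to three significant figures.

For a completely mixed reactor with recycle the Lawrence–McCarty relation gives S = K_s·(1 + k_d·θ_c) / [θ_c·(Y·k − k_d) − 1] = 52.7 × (1 + 0.0767 × 16.4) / [16.4 × (0.305 × 3.25 − 0.0767) − 1] = 119.0 / 14.00 = 8.500 mg/L.
Y_obs = Y / (1 + k_d θ_c) = 0.305 / (1 + 0.0767 × 16.4) = 0.305 / 2.258 = 0.1351.
Substrate removed = Q·(S₀ − S) = 170 m³/d × (2140 − 8.50) g/m³ = 3.62×10^5 g/d = 362.4 kg/d.
So the net sludge growth is P_X = 0.1351 × 362.4 = 48.95 kg VSS/d.

P_X ≈ 48.9 kg VSS/d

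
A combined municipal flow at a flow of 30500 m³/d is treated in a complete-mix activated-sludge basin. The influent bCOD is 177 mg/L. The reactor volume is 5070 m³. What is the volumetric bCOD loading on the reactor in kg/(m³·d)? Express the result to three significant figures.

L_v = Q S₀ / V = 30500 × 177 × 10⁻³ / 5070 = 1.065 kg/(m³·d).

L_v ≈ 1.06 kg bCOD/(m³·d)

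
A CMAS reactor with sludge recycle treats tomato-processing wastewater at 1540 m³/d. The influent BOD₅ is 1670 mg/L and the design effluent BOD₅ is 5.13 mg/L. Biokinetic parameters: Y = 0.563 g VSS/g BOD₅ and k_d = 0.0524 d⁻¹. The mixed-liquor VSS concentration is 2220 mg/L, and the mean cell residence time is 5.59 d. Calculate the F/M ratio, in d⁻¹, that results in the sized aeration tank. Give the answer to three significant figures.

F/M ≈ 0.412 d⁻¹

Steady-state biomass mass balance: V·X·(1 + k_d·θ_c) = Y·Q·(S₀ − S)·θ_c, so V = 0.563 × 1540 × (1670 − 5.13) × 5.59 / [2220 × (1 + 0.0524 × 5.59)] = 8.07×10^6 / 2870 = 2811 m³.
F/M = applied load / biomass = Q·S₀/(V·X) = 1540 × 1670 / (2811 × 2220) = 0.4121 d⁻¹.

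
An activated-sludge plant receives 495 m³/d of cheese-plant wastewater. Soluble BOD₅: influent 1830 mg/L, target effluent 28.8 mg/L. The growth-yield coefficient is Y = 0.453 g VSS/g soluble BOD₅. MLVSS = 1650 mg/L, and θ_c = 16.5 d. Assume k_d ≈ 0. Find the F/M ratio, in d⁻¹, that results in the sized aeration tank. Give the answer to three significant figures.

F/M ≈ 0.136 d⁻¹

With k_d = 0 the design equation reduces to V = Y Q (S₀−S) θ_c / X = 0.453 × 495 × (1830 − 28.8) × 16.5 / 1650 = 4039 m³.
F/M = applied load / biomass = Q·S₀/(V·X) = 495 × 1830 / (4039 × 1650) = 0.1359 d⁻¹.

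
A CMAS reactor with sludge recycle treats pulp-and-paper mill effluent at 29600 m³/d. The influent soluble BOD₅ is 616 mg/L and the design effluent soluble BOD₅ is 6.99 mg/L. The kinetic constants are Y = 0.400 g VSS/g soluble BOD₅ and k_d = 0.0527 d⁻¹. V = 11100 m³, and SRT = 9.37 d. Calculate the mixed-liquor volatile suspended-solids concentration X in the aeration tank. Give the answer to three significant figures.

X ≈ 4070 mg/L

From V·X·(1 + k_d·θ_c) = Y·Q·(S₀ − S)·θ_c: X = 0.400 × 29600 × (616 − 6.99) × 9.37 / [11100 × (1 + 0.0527 × 9.37)] = 4075 mg/L.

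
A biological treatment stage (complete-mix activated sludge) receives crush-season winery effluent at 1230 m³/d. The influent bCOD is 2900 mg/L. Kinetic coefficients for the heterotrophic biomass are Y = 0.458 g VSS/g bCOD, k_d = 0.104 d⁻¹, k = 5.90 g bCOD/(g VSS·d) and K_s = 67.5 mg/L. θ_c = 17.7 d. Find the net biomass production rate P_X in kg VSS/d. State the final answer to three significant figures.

Effluent substrate depends only on kinetics and SRT: S = K_s(1 + k_d θ_c) / [θ_c(Yk − k_d) − 1] = 67.5 × (1 + 0.104 × 17.7) / [17.7 × (0.458 × 5.90 − 0.104) − 1] = 191.8 / 44.99 = 4.262 mg/L.
Observed yield with endogenous decay: Y_obs = Y / (1 + k_d·θ_c) = 0.458 / (1 + 0.104 × 17.7) = 0.458 / 2.841 = 0.1612 g VSS/g bCOD.
Q·(S₀ − S) = 1230 × (2900 − 4.26) × 10⁻³ = 3562 kg/d removed.
Biomass produced: P_X = Y_obs·Q·ΔS = 0.1612 × 3562 ≈ 574.2 kg VSS/d.

P_X ≈ 574 kg VSS/d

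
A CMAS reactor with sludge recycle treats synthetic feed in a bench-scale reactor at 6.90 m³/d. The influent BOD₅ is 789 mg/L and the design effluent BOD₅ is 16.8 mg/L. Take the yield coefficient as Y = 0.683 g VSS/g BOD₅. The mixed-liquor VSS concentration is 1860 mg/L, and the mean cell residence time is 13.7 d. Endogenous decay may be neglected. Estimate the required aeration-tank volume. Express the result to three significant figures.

V·X = Y·Q·ΔS·θ_c gives V = 0.683 × 6.90 × (789 − 16.8) × 13.7 / 1860 = 26.80 m³.

V ≈ 26.8 m³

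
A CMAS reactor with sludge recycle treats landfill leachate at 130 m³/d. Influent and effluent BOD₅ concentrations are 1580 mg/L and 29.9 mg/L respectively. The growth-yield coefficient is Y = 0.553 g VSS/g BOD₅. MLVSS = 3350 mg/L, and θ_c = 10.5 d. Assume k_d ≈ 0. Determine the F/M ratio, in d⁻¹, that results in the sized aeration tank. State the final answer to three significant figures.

F/M ≈ 0.176 d⁻¹

With k_d = 0 the design equation reduces to V = Y Q (S₀−S) θ_c / X = 0.553 × 130 × (1580 − 29.9) × 10.5 / 3350 = 349.3 m³.
Food-to-microorganism ratio F/M = Q S₀ / (V X) = 130 × 1580 / (349.3 × 3350) = 0.1755 d⁻¹.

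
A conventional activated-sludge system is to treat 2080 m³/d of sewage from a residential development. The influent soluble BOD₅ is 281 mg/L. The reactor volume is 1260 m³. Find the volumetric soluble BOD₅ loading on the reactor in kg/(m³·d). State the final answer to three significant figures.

Applied soluble BOD₅ load per unit volume = Q·S₀/V = (2080 × 281/1000)/1260 = 0.4639 kg soluble BOD₅·m⁻³·d⁻¹.

L_v ≈ 0.464 kg soluble BOD₅/(m³·d)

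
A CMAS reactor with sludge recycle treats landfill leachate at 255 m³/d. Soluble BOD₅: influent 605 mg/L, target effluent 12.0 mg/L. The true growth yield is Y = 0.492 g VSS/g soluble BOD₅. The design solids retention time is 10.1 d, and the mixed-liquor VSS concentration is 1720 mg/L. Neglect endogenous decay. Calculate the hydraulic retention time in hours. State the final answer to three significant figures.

Biomass mass balance (decay neglected): V·X = Y·Q·(S₀ − S)·θ_c, so V = 0.492 × 255 × (605 − 12.0) × 10.1 / 1720 = 436.9 m³.
Hydraulic retention time τ = V/Q = 436.9 / 255 = 1.713 d = 41.12 h.

τ ≈ 41.1 h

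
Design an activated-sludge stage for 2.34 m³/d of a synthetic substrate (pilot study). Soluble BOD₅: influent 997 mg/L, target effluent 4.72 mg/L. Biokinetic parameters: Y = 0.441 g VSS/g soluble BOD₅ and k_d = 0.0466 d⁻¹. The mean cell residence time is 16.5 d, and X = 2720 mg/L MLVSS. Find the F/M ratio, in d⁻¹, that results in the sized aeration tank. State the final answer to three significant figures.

F/M ≈ 0.244 d⁻¹

Rearranging the biomass balance for a CMAS with decay, V = Y·Q·ΔS·θ_c / [X·(1+k_d θ_c)] = 0.441 × 2.34 × (997 − 4.72) × 16.5 / [2720 × (1 + 0.0466 × 16.5)] = 1.69×10^4 / 4811 = 3.512 m³.
Food-to-microorganism ratio F/M = Q S₀ / (V X) = 2.34 × 997 / (3.512 × 2720) = 0.2443 d⁻¹.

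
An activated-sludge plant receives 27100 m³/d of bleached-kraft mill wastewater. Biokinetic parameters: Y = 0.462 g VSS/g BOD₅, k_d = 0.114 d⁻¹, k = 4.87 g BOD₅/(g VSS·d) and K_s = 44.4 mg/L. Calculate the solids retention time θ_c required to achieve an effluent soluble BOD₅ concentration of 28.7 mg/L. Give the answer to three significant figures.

θ_c ≈ 1.30 d

From 1/θ_c = Y·k·S/(K_s + S) − k_d: Y·k·S/(K_s+S) = 0.462 × 4.87 × 28.7 / (44.4 + 28.7) = 0.8834 d⁻¹.
1/θ_c = 0.8834 − 0.114 = 0.7694 d⁻¹, so θ_c = 1.300 d.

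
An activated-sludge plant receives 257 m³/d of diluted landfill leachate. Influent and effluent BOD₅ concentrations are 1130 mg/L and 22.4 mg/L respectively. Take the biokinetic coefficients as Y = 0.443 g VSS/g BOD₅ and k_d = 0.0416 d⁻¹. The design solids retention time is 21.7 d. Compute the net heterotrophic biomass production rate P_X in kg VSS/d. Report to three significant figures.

P_X ≈ 66.3 kg VSS/d

Observed yield with endogenous decay: Y_obs = Y / (1 + k_d·θ_c) = 0.443 / (1 + 0.0416 × 21.7) = 0.443 / 1.903 = 0.2328 g VSS/g BOD₅.
Mass of BOD₅ removed per day: Q(S₀ − S) = 257 × 1108 g/m³ = 284.7 kg/d.
Biomass produced: P_X = Y_obs·Q·ΔS = 0.2328 × 284.7 ≈ 66.27 kg VSS/d.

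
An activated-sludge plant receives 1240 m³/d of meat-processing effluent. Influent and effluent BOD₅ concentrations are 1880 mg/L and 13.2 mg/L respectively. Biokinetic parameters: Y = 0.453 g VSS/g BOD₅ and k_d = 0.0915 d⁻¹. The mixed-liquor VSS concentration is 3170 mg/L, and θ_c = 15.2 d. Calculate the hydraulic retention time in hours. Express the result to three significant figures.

τ ≈ 40.7 h

From the SRT design equation V = Y Q (S₀−S) θ_c / [X (1 + k_d θ_c)] = 0.453 × 1240 × (1880 − 13.2) × 15.2 / [3170 × (1 + 0.0915 × 15.2)] = 1.59×10^7 / 7579 = 2103 m³.
Hydraulic retention time τ = V/Q = 2103 / 1240 = 1.696 d = 40.71 h.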